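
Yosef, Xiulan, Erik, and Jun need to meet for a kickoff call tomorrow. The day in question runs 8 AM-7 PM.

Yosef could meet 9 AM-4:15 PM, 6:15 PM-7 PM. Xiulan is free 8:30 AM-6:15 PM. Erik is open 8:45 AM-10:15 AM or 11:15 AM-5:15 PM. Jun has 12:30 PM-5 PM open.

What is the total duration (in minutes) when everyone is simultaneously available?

225

Yosef ∩ Xiulan: 09:00-16:15.
Yosef ∩ Xiulan ∩ Erik: 09:00-10:15, 11:15-16:15.
Yosef ∩ Xiulan ∩ Erik ∩ Jun: 12:30-16:15.
That's a single block of 225 minutes.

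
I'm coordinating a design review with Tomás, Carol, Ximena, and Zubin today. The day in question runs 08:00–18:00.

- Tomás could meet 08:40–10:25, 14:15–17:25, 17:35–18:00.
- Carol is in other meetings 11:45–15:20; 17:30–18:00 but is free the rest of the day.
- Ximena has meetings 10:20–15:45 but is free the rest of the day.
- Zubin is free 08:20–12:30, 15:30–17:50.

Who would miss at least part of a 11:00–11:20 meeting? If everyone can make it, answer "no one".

Tomás free: 08:40-10:25, 14:15-17:25, 17:35-18:00.
Carol free: 08:00-11:45, 15:20-17:30 (invert busy blocks within the working day).
Ximena free: 08:00-10:20, 15:45-18:00 (invert busy blocks within the working day).
Zubin free: 08:20-12:30, 15:30-17:50.
Tomás: not fully free for 11:00-11:20. Carol: free for 11:00-11:20. Ximena: not fully free for 11:00-11:20. Zubin: free for 11:00-11:20.

Tomás, Ximena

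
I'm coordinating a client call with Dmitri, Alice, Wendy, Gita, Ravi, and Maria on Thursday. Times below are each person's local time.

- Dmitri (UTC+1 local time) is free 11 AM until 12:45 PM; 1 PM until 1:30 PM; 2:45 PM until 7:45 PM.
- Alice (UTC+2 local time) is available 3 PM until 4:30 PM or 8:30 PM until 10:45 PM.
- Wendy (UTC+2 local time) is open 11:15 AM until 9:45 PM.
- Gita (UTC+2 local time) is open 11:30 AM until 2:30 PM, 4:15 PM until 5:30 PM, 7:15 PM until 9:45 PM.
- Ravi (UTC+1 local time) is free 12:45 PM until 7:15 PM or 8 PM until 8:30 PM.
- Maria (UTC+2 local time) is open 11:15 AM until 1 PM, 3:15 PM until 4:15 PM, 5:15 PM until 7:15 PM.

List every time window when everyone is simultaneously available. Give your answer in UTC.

Dmitri in UTC: 10:00-11:45, 12:00-12:30, 13:45-18:45 (subtract 1h to convert from UTC+1).
Alice in UTC: 13:00-14:30, 18:30-20:45 (subtract 2h to convert from UTC+2).
Wendy in UTC: 09:15-19:45 (subtract 2h to convert from UTC+2).
Gita in UTC: 09:30-12:30, 14:15-15:30, 17:15-19:45 (subtract 2h to convert from UTC+2).
Ravi in UTC: 11:45-18:15, 19:00-19:30 (subtract 1h to convert from UTC+1).
Maria in UTC: 09:15-11:00, 13:15-14:15, 15:15-17:15 (subtract 2h to convert from UTC+2).
Dmitri ∩ Alice: 13:45-14:30, 18:30-18:45.
Dmitri ∩ Alice ∩ Wendy: 13:45-14:30, 18:30-18:45.
Dmitri ∩ Alice ∩ Wendy ∩ Gita: 14:15-14:30, 18:30-18:45.
Dmitri ∩ Alice ∩ Wendy ∩ Gita ∩ Ravi: 14:15-14:30.
Dmitri ∩ Alice ∩ Wendy ∩ Gita ∩ Ravi ∩ Maria: ∅.
There is no time when everyone is free.

none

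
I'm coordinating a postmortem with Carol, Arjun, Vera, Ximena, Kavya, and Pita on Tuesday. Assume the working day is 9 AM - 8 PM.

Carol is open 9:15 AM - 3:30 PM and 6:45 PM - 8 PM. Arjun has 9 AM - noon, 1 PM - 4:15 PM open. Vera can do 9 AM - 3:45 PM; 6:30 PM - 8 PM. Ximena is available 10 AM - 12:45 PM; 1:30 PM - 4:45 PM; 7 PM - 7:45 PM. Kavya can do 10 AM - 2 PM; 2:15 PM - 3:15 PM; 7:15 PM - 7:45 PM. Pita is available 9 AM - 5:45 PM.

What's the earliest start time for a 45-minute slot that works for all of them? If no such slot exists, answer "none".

Carol ∩ Arjun: 09:15-12:00, 13:00-15:30.
Carol ∩ Arjun ∩ Vera: 09:15-12:00, 13:00-15:30.
Carol ∩ Arjun ∩ Vera ∩ Ximena: 10:00-12:00, 13:30-15:30.
Carol ∩ Arjun ∩ Vera ∩ Ximena ∩ Kavya: 10:00-12:00, 13:30-14:00, 14:15-15:15.
Carol ∩ Arjun ∩ Vera ∩ Ximena ∩ Kavya ∩ Pita: 10:00-12:00, 13:30-14:00, 14:15-15:15.
Those are the intersection windows.
The first common window of at least 45 minutes is 10:00-12:00, so the earliest start is 10:00.

10:00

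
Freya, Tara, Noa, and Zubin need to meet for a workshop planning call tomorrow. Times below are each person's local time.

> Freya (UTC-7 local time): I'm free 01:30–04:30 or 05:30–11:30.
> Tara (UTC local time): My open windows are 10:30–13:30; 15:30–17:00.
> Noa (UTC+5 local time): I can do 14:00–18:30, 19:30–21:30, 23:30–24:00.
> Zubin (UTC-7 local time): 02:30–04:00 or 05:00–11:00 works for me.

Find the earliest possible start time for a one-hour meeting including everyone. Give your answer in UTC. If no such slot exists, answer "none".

Freya in UTC: 08:30-11:30, 12:30-18:30 (add 7h to convert from UTC-7).
Tara in UTC: 10:30-13:30, 15:30-17:00.
Noa in UTC: 09:00-13:30, 14:30-16:30, 18:30-19:00 (subtract 5h to convert from UTC+5).
Zubin in UTC: 09:30-11:00, 12:00-18:00 (add 7h to convert from UTC-7).
Freya ∩ Tara: 10:30-11:30, 12:30-13:30, 15:30-17:00.
Freya ∩ Tara ∩ Noa: 10:30-11:30, 12:30-13:30, 15:30-16:30.
Freya ∩ Tara ∩ Noa ∩ Zubin: 10:30-11:00, 12:30-13:30, 15:30-16:30.
Those are the intersection windows.
The first common window of at least 60 minutes is 12:30-13:30, so the earliest start is 12:30.

12:30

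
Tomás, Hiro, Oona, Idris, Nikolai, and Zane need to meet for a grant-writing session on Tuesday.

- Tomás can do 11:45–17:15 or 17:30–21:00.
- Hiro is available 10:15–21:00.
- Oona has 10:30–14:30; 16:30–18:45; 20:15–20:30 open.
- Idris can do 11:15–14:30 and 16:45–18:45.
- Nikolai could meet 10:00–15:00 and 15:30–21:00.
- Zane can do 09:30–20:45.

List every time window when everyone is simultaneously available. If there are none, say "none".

Tomás ∩ Hiro: 11:45-17:15, 17:30-21:00.
Tomás ∩ Hiro ∩ Oona: 11:45-14:30, 16:30-17:15, 17:30-18:45, 20:15-20:30.
Tomás ∩ Hiro ∩ Oona ∩ Idris: 11:45-14:30, 16:45-17:15, 17:30-18:45.
Tomás ∩ Hiro ∩ Oona ∩ Idris ∩ Nikolai: 11:45-14:30, 16:45-17:15, 17:30-18:45.
Tomás ∩ Hiro ∩ Oona ∩ Idris ∩ Nikolai ∩ Zane: 11:45-14:30, 16:45-17:15, 17:30-18:45.

11:45-14:30, 16:45-17:15, 17:30-18:45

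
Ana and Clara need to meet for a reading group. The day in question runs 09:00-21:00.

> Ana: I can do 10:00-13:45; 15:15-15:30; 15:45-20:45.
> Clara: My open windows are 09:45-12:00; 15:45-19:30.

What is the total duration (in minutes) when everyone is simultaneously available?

Ana ∩ Clara: 10:00-12:00, 15:45-19:30.
Those are the intersection windows.
Summing the common windows: 120 + 225 = 345 minutes.

345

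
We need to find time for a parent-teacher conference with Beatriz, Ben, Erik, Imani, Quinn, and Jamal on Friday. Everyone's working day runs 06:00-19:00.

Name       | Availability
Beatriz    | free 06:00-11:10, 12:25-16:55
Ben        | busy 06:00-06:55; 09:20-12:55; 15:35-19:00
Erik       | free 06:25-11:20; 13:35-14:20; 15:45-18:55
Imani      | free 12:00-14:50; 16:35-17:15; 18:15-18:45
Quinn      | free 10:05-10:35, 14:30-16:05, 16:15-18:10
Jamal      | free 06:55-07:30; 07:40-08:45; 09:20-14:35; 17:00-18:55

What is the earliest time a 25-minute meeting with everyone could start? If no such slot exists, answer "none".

none

Beatriz free: 06:00-11:10, 12:25-16:55.
Ben free: 06:55-09:20, 12:55-15:35 (invert busy blocks within the working day).
Erik free: 06:25-11:20, 13:35-14:20, 15:45-18:55.
Imani free: 12:00-14:50, 16:35-17:15, 18:15-18:45.
Quinn free: 10:05-10:35, 14:30-16:05, 16:15-18:10.
Jamal free: 06:55-07:30, 07:40-08:45, 09:20-14:35, 17:00-18:55.
Beatriz ∩ Ben: 06:55-09:20, 12:55-15:35.
Beatriz ∩ Ben ∩ Erik: 06:55-09:20, 13:35-14:20.
Beatriz ∩ Ben ∩ Erik ∩ Imani: 13:35-14:20.
Beatriz ∩ Ben ∩ Erik ∩ Imani ∩ Quinn: ∅.
Beatriz ∩ Ben ∩ Erik ∩ Imani ∩ Quinn ∩ Jamal: ∅.
There is no time when everyone is free.
No common window is at least 25 minutes long.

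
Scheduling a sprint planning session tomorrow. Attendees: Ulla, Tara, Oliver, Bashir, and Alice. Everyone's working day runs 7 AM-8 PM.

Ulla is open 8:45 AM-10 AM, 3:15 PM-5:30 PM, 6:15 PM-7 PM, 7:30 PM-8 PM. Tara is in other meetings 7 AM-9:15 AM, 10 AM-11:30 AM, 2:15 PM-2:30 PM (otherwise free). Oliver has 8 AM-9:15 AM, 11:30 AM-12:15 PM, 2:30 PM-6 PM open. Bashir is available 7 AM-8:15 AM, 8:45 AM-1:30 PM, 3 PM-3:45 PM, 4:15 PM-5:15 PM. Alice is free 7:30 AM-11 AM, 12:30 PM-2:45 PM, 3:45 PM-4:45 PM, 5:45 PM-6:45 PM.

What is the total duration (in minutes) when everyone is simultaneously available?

Ulla free: 08:45-10:00, 15:15-17:30, 18:15-19:00, 19:30-20:00.
Tara free: 09:15-10:00, 11:30-14:15, 14:30-20:00 (invert busy blocks within the working day).
Oliver free: 08:00-09:15, 11:30-12:15, 14:30-18:00.
Bashir free: 07:00-08:15, 08:45-13:30, 15:00-15:45, 16:15-17:15.
Alice free: 07:30-11:00, 12:30-14:45, 15:45-16:45, 17:45-18:45.
Ulla ∩ Tara: 09:15-10:00, 15:15-17:30, 18:15-19:00, 19:30-20:00.
Ulla ∩ Tara ∩ Oliver: 15:15-17:30.
Ulla ∩ Tara ∩ Oliver ∩ Bashir: 15:15-15:45, 16:15-17:15.
Ulla ∩ Tara ∩ Oliver ∩ Bashir ∩ Alice: 16:15-16:45.
Those are the intersection windows.
That's a single block of 30 minutes.

30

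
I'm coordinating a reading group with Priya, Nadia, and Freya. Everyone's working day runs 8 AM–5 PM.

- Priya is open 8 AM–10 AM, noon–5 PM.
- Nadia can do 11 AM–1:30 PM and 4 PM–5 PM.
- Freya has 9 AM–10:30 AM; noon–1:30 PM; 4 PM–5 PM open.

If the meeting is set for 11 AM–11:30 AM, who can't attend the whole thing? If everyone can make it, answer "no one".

Priya: not fully free for 11:00-11:30. Nadia: free for 11:00-11:30. Freya: not fully free for 11:00-11:30.

Freya, Priya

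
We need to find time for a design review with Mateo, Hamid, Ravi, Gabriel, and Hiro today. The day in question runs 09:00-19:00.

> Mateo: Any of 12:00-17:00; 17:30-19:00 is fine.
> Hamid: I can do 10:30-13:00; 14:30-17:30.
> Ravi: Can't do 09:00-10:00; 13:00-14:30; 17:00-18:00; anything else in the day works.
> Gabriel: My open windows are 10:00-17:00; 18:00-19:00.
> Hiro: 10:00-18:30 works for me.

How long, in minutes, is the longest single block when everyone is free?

150

Mateo free: 12:00-17:00, 17:30-19:00.
Hamid free: 10:30-13:00, 14:30-17:30.
Ravi free: 10:00-13:00, 14:30-17:00, 18:00-19:00 (invert busy blocks within the working day).
Gabriel free: 10:00-17:00, 18:00-19:00.
Hiro free: 10:00-18:30.
Mateo ∩ Hamid: 12:00-13:00, 14:30-17:00.
Mateo ∩ Hamid ∩ Ravi: 12:00-13:00, 14:30-17:00.
Mateo ∩ Hamid ∩ Ravi ∩ Gabriel: 12:00-13:00, 14:30-17:00.
Mateo ∩ Hamid ∩ Ravi ∩ Gabriel ∩ Hiro: 12:00-13:00, 14:30-17:00.
The longest is 14:30-17:00 at 150 minutes.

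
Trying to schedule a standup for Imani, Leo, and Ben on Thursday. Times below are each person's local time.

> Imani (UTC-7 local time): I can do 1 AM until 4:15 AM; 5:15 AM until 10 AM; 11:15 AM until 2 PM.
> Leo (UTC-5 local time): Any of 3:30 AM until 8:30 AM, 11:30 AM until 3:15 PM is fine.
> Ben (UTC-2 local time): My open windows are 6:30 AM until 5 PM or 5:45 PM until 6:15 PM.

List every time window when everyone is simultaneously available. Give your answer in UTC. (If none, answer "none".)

Imani in UTC: 08:00-11:15, 12:15-17:00, 18:15-21:00 (add 7h to convert from UTC-7).
Leo in UTC: 08:30-13:30, 16:30-20:15 (add 5h to convert from UTC-5).
Ben in UTC: 08:30-19:00, 19:45-20:15 (add 2h to convert from UTC-2).
Imani ∩ Leo: 08:30-11:15, 12:15-13:30, 16:30-17:00, 18:15-20:15.
Imani ∩ Leo ∩ Ben: 08:30-11:15, 12:15-13:30, 16:30-17:00, 18:15-19:00, 19:45-20:15.
Those are the intersection windows.

08:30-11:15, 12:15-13:30, 16:30-17:00, 18:15-19:00, 19:45-20:15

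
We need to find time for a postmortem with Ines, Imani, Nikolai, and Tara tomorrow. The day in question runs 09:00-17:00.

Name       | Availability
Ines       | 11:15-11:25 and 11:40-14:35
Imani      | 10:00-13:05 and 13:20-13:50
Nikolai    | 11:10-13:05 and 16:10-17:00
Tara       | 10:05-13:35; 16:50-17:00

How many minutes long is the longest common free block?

Ines ∩ Imani: 11:15-11:25, 11:40-13:05, 13:20-13:50.
Ines ∩ Imani ∩ Nikolai: 11:15-11:25, 11:40-13:05.
Ines ∩ Imani ∩ Nikolai ∩ Tara: 11:15-11:25, 11:40-13:05.
The longest is 11:40-13:05 at 85 minutes.

85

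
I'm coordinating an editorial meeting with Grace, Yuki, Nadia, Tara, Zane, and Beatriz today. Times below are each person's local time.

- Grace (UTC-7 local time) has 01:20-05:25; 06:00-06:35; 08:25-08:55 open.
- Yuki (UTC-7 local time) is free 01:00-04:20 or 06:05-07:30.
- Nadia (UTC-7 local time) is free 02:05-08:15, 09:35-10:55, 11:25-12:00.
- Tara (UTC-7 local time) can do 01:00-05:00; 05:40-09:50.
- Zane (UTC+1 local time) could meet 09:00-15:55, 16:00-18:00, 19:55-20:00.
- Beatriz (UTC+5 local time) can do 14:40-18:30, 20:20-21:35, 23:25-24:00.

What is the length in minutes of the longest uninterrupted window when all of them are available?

100

Grace in UTC: 08:20-12:25, 13:00-13:35, 15:25-15:55 (add 7h to convert from UTC-7).
Yuki in UTC: 08:00-11:20, 13:05-14:30 (add 7h to convert from UTC-7).
Nadia in UTC: 09:05-15:15, 16:35-17:55, 18:25-19:00 (add 7h to convert from UTC-7).
Tara in UTC: 08:00-12:00, 12:40-16:50 (add 7h to convert from UTC-7).
Zane in UTC: 08:00-14:55, 15:00-17:00, 18:55-19:00 (subtract 1h to convert from UTC+1).
Beatriz in UTC: 09:40-13:30, 15:20-16:35, 18:25-19:00 (subtract 5h to convert from UTC+5).
Grace ∩ Yuki: 08:20-11:20, 13:05-13:35.
Grace ∩ Yuki ∩ Nadia: 09:05-11:20, 13:05-13:35.
Grace ∩ Yuki ∩ Nadia ∩ Tara: 09:05-11:20, 13:05-13:35.
Grace ∩ Yuki ∩ Nadia ∩ Tara ∩ Zane: 09:05-11:20, 13:05-13:35.
Grace ∩ Yuki ∩ Nadia ∩ Tara ∩ Zane ∩ Beatriz: 09:40-11:20, 13:05-13:30.
The longest is 09:40-11:20 at 100 minutes.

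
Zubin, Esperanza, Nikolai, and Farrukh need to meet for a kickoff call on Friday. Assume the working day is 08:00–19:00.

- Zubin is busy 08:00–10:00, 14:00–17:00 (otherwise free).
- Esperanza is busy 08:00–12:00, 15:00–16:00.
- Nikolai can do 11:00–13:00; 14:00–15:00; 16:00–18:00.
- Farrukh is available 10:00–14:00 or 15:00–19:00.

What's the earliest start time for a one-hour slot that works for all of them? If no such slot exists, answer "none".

12:00

Zubin free: 10:00-14:00, 17:00-19:00 (invert busy blocks within the working day).
Esperanza free: 12:00-15:00, 16:00-19:00 (invert busy blocks within the working day).
Nikolai free: 11:00-13:00, 14:00-15:00, 16:00-18:00.
Farrukh free: 10:00-14:00, 15:00-19:00.
Zubin ∩ Esperanza: 12:00-14:00, 17:00-19:00.
Zubin ∩ Esperanza ∩ Nikolai: 12:00-13:00, 17:00-18:00.
Zubin ∩ Esperanza ∩ Nikolai ∩ Farrukh: 12:00-13:00, 17:00-18:00.
The first common window of at least 60 minutes is 12:00-13:00, so the earliest start is 12:00.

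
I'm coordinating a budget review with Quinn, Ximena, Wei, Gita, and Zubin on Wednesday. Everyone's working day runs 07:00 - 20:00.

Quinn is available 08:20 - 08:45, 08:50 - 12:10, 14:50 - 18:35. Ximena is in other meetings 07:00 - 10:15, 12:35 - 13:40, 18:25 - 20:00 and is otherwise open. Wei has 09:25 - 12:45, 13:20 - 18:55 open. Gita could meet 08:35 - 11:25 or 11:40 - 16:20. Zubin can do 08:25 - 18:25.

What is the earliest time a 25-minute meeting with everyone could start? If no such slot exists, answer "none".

Quinn free: 08:20-08:45, 08:50-12:10, 14:50-18:35.
Ximena free: 10:15-12:35, 13:40-18:25 (invert busy blocks within the working day).
Wei free: 09:25-12:45, 13:20-18:55.
Gita free: 08:35-11:25, 11:40-16:20.
Zubin free: 08:25-18:25.
Quinn ∩ Ximena: 10:15-12:10, 14:50-18:25.
Quinn ∩ Ximena ∩ Wei: 10:15-12:10, 14:50-18:25.
Quinn ∩ Ximena ∩ Wei ∩ Gita: 10:15-11:25, 11:40-12:10, 14:50-16:20.
Quinn ∩ Ximena ∩ Wei ∩ Gita ∩ Zubin: 10:15-11:25, 11:40-12:10, 14:50-16:20.
Those are the intersection windows.
The first common window of at least 25 minutes is 10:15-11:25, so the earliest start is 10:15.

10:15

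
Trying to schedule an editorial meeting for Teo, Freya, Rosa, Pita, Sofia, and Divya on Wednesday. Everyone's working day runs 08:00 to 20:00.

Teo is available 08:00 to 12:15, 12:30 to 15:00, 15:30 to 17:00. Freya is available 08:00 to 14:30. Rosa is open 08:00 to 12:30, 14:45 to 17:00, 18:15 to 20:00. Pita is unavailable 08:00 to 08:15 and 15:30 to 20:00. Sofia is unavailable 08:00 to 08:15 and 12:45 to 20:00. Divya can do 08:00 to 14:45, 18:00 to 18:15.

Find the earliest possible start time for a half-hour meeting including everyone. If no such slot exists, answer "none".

Teo free: 08:00-12:15, 12:30-15:00, 15:30-17:00.
Freya free: 08:00-14:30.
Rosa free: 08:00-12:30, 14:45-17:00, 18:15-20:00.
Pita free: 08:15-15:30 (invert busy blocks within the working day).
Sofia free: 08:15-12:45 (invert busy blocks within the working day).
Divya free: 08:00-14:45, 18:00-18:15.
Teo ∩ Freya: 08:00-12:15, 12:30-14:30.
Teo ∩ Freya ∩ Rosa: 08:00-12:15.
Teo ∩ Freya ∩ Rosa ∩ Pita: 08:15-12:15.
Teo ∩ Freya ∩ Rosa ∩ Pita ∩ Sofia: 08:15-12:15.
Teo ∩ Freya ∩ Rosa ∩ Pita ∩ Sofia ∩ Divya: 08:15-12:15.
So the common availability across everyone is 08:15-12:15.
The first common window of at least 30 minutes is 08:15-12:15, so the earliest start is 08:15.

08:15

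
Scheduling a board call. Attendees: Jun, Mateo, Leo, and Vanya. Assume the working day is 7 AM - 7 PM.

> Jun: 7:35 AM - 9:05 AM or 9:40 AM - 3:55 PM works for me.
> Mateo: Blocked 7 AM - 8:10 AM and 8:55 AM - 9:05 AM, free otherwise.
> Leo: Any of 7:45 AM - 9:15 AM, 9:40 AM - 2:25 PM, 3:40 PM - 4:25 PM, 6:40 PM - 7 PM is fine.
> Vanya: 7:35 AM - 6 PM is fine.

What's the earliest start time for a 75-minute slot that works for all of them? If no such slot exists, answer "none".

09:40

Jun free: 07:35-09:05, 09:40-15:55.
Mateo free: 08:10-08:55, 09:05-19:00 (invert busy blocks within the working day).
Leo free: 07:45-09:15, 09:40-14:25, 15:40-16:25, 18:40-19:00.
Vanya free: 07:35-18:00.
Jun ∩ Mateo: 08:10-08:55, 09:40-15:55.
Jun ∩ Mateo ∩ Leo: 08:10-08:55, 09:40-14:25, 15:40-15:55.
Jun ∩ Mateo ∩ Leo ∩ Vanya: 08:10-08:55, 09:40-14:25, 15:40-15:55.
The first common window of at least 75 minutes is 09:40-14:25, so the earliest start is 09:40.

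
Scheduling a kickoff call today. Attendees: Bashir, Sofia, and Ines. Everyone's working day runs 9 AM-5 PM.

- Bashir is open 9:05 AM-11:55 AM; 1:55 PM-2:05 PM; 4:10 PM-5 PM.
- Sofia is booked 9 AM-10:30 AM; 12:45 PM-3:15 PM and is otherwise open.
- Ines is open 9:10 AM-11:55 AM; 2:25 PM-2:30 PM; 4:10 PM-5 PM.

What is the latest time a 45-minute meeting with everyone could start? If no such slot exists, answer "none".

Bashir free: 09:05-11:55, 13:55-14:05, 16:10-17:00.
Sofia free: 10:30-12:45, 15:15-17:00 (invert busy blocks within the working day).
Ines free: 09:10-11:55, 14:25-14:30, 16:10-17:00.
Bashir ∩ Sofia: 10:30-11:55, 16:10-17:00.
Bashir ∩ Sofia ∩ Ines: 10:30-11:55, 16:10-17:00.
The last common window of at least 45 minutes is 16:10-17:00; a 45-minute meeting can start as late as 16:15 and still end by 17:00.

16:15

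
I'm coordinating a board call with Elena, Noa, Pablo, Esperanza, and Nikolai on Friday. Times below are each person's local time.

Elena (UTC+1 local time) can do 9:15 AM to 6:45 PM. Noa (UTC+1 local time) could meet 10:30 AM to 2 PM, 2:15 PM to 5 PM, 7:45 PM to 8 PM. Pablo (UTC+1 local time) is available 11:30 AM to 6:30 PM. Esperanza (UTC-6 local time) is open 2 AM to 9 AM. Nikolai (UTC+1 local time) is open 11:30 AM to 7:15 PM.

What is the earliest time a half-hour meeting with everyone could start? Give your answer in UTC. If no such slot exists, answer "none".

10:30

Elena in UTC: 08:15-17:45 (subtract 1h to convert from UTC+1).
Noa in UTC: 09:30-13:00, 13:15-16:00, 18:45-19:00 (subtract 1h to convert from UTC+1).
Pablo in UTC: 10:30-17:30 (subtract 1h to convert from UTC+1).
Esperanza in UTC: 08:00-15:00 (add 6h to convert from UTC-6).
Nikolai in UTC: 10:30-18:15 (subtract 1h to convert from UTC+1).
Elena ∩ Noa: 09:30-13:00, 13:15-16:00.
Elena ∩ Noa ∩ Pablo: 10:30-13:00, 13:15-16:00.
Elena ∩ Noa ∩ Pablo ∩ Esperanza: 10:30-13:00, 13:15-15:00.
Elena ∩ Noa ∩ Pablo ∩ Esperanza ∩ Nikolai: 10:30-13:00, 13:15-15:00.
The first common window of at least 30 minutes is 10:30-13:00, so the earliest start is 10:30.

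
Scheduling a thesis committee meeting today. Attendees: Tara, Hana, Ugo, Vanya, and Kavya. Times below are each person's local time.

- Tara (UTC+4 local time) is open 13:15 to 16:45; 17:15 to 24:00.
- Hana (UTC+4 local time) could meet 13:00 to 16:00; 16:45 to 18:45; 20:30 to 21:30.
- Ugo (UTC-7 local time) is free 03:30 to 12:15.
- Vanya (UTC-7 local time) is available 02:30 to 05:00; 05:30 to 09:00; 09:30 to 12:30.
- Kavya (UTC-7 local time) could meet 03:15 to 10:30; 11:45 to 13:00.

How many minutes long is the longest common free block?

90

Tara in UTC: 09:15-12:45, 13:15-20:00 (subtract 4h to convert from UTC+4).
Hana in UTC: 09:00-12:00, 12:45-14:45, 16:30-17:30 (subtract 4h to convert from UTC+4).
Ugo in UTC: 10:30-19:15 (add 7h to convert from UTC-7).
Vanya in UTC: 09:30-12:00, 12:30-16:00, 16:30-19:30 (add 7h to convert from UTC-7).
Kavya in UTC: 10:15-17:30, 18:45-20:00 (add 7h to convert from UTC-7).
Tara ∩ Hana: 09:15-12:00, 13:15-14:45, 16:30-17:30.
Tara ∩ Hana ∩ Ugo: 10:30-12:00, 13:15-14:45, 16:30-17:30.
Tara ∩ Hana ∩ Ugo ∩ Vanya: 10:30-12:00, 13:15-14:45, 16:30-17:30.
Tara ∩ Hana ∩ Ugo ∩ Vanya ∩ Kavya: 10:30-12:00, 13:15-14:45, 16:30-17:30.
The longest is 10:30-12:00 at 90 minutes.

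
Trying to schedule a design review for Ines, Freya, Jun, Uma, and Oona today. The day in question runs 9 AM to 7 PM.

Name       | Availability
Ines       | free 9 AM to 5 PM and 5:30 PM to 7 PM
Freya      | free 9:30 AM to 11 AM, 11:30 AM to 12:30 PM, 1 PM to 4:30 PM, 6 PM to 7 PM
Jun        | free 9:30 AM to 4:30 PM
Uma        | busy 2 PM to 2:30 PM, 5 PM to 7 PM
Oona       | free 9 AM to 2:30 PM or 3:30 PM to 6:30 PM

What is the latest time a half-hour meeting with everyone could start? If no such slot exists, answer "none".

16:00

Ines free: 09:00-17:00, 17:30-19:00.
Freya free: 09:30-11:00, 11:30-12:30, 13:00-16:30, 18:00-19:00.
Jun free: 09:30-16:30.
Uma free: 09:00-14:00, 14:30-17:00 (invert busy blocks within the working day).
Oona free: 09:00-14:30, 15:30-18:30.
Ines ∩ Freya: 09:30-11:00, 11:30-12:30, 13:00-16:30, 18:00-19:00.
Ines ∩ Freya ∩ Jun: 09:30-11:00, 11:30-12:30, 13:00-16:30.
Ines ∩ Freya ∩ Jun ∩ Uma: 09:30-11:00, 11:30-12:30, 13:00-14:00, 14:30-16:30.
Ines ∩ Freya ∩ Jun ∩ Uma ∩ Oona: 09:30-11:00, 11:30-12:30, 13:00-14:00, 15:30-16:30.
So the common availability across everyone is 09:30-11:00, 11:30-12:30, 13:00-14:00, 15:30-16:30.
The last common window of at least 30 minutes is 15:30-16:30; a 30-minute meeting can start as late as 16:00 and still end by 16:30.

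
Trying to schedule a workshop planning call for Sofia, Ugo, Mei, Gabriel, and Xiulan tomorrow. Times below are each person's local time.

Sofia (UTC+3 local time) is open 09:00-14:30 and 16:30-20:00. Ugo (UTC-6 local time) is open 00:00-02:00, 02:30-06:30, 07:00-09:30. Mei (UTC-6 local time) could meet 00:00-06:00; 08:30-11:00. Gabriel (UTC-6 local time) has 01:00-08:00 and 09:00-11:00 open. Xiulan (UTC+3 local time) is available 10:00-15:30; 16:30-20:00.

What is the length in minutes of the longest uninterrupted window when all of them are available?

Sofia in UTC: 06:00-11:30, 13:30-17:00 (subtract 3h to convert from UTC+3).
Ugo in UTC: 06:00-08:00, 08:30-12:30, 13:00-15:30 (add 6h to convert from UTC-6).
Mei in UTC: 06:00-12:00, 14:30-17:00 (add 6h to convert from UTC-6).
Gabriel in UTC: 07:00-14:00, 15:00-17:00 (add 6h to convert from UTC-6).
Xiulan in UTC: 07:00-12:30, 13:30-17:00 (subtract 3h to convert from UTC+3).
Sofia ∩ Ugo: 06:00-08:00, 08:30-11:30, 13:30-15:30.
Sofia ∩ Ugo ∩ Mei: 06:00-08:00, 08:30-11:30, 14:30-15:30.
Sofia ∩ Ugo ∩ Mei ∩ Gabriel: 07:00-08:00, 08:30-11:30, 15:00-15:30.
Sofia ∩ Ugo ∩ Mei ∩ Gabriel ∩ Xiulan: 07:00-08:00, 08:30-11:30, 15:00-15:30.
Those are the intersection windows.
The longest is 08:30-11:30 at 180 minutes.

180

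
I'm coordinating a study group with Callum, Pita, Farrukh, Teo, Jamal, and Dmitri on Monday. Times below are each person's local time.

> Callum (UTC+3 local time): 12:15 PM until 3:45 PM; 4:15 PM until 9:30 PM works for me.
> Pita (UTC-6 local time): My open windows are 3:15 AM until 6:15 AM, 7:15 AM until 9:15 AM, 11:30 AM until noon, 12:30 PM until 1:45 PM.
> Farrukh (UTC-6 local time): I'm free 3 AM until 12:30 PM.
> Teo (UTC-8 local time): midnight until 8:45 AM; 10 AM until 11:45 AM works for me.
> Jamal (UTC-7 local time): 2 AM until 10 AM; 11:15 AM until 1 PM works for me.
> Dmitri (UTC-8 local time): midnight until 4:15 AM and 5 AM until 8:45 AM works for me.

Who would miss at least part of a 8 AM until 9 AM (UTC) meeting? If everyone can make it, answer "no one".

Callum in UTC: 09:15-12:45, 13:15-18:30 (subtract 3h to convert from UTC+3).
Pita in UTC: 09:15-12:15, 13:15-15:15, 17:30-18:00, 18:30-19:45 (add 6h to convert from UTC-6).
Farrukh in UTC: 09:00-18:30 (add 6h to convert from UTC-6).
Teo in UTC: 08:00-16:45, 18:00-19:45 (add 8h to convert from UTC-8).
Jamal in UTC: 09:00-17:00, 18:15-20:00 (add 7h to convert from UTC-7).
Dmitri in UTC: 08:00-12:15, 13:00-16:45 (add 8h to convert from UTC-8).
Callum: not fully free for 08:00-09:00. Pita: not fully free for 08:00-09:00. Farrukh: not fully free for 08:00-09:00. Teo: free for 08:00-09:00. Jamal: not fully free for 08:00-09:00. Dmitri: free for 08:00-09:00.

Callum, Farrukh, Jamal, Pita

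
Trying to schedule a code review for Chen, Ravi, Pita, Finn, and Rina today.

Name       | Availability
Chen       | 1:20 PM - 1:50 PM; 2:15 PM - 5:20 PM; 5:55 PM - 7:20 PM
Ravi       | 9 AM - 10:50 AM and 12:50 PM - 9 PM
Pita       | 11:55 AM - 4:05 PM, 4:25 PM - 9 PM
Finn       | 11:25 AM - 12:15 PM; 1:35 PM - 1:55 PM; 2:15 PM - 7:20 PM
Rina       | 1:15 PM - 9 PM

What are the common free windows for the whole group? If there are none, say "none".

13:35-13:50, 14:15-16:05, 16:25-17:20, 17:55-19:20

Chen ∩ Ravi: 13:20-13:50, 14:15-17:20, 17:55-19:20.
Chen ∩ Ravi ∩ Pita: 13:20-13:50, 14:15-16:05, 16:25-17:20, 17:55-19:20.
Chen ∩ Ravi ∩ Pita ∩ Finn: 13:35-13:50, 14:15-16:05, 16:25-17:20, 17:55-19:20.
Chen ∩ Ravi ∩ Pita ∩ Finn ∩ Rina: 13:35-13:50, 14:15-16:05, 16:25-17:20, 17:55-19:20.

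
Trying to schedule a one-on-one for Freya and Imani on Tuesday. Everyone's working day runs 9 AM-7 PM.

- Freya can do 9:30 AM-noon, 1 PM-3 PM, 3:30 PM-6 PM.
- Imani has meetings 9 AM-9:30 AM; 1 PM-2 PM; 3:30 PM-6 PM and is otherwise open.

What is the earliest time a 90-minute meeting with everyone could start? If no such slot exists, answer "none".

Freya free: 09:30-12:00, 13:00-15:00, 15:30-18:00.
Imani free: 09:30-13:00, 14:00-15:30, 18:00-19:00 (invert busy blocks within the working day).
Freya ∩ Imani: 09:30-12:00, 14:00-15:00.
The first common window of at least 90 minutes is 09:30-12:00, so the earliest start is 09:30.

09:30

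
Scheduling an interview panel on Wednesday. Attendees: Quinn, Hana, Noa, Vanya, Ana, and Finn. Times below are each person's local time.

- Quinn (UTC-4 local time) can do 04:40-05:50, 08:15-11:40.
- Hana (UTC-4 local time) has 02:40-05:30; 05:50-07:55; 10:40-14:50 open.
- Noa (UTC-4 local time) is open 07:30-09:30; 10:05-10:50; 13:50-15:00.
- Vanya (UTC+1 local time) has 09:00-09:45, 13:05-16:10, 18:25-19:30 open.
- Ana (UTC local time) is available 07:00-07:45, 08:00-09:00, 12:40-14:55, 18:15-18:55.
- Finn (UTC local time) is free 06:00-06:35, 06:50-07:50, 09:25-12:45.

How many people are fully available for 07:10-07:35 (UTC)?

3

Quinn in UTC: 08:40-09:50, 12:15-15:40 (add 4h to convert from UTC-4).
Hana in UTC: 06:40-09:30, 09:50-11:55, 14:40-18:50 (add 4h to convert from UTC-4).
Noa in UTC: 11:30-13:30, 14:05-14:50, 17:50-19:00 (add 4h to convert from UTC-4).
Vanya in UTC: 08:00-08:45, 12:05-15:10, 17:25-18:30 (subtract 1h to convert from UTC+1).
Ana in UTC: 07:00-07:45, 08:00-09:00, 12:40-14:55, 18:15-18:55.
Finn in UTC: 06:00-06:35, 06:50-07:50, 09:25-12:45.
Hana, Ana, and Finn can make the full 07:10-07:35 slot — that's 3.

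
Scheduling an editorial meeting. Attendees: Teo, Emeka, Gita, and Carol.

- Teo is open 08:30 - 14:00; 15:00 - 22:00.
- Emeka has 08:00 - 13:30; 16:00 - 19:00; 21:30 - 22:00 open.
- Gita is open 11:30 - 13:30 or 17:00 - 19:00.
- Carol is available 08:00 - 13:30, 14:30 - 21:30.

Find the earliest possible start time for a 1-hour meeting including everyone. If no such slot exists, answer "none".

11:30

Teo ∩ Emeka: 08:30-13:30, 16:00-19:00, 21:30-22:00.
Teo ∩ Emeka ∩ Gita: 11:30-13:30, 17:00-19:00.
Teo ∩ Emeka ∩ Gita ∩ Carol: 11:30-13:30, 17:00-19:00.
The first common window of at least 60 minutes is 11:30-13:30, so the earliest start is 11:30.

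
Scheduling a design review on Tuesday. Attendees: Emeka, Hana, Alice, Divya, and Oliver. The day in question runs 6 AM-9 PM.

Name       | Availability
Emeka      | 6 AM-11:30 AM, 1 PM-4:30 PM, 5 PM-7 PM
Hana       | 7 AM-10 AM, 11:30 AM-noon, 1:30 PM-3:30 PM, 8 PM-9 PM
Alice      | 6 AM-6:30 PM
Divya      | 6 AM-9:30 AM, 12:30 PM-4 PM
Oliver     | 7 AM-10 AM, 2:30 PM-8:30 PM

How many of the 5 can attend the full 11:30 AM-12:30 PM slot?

1

Alice can make the full 11:30-12:30 slot — that's 1.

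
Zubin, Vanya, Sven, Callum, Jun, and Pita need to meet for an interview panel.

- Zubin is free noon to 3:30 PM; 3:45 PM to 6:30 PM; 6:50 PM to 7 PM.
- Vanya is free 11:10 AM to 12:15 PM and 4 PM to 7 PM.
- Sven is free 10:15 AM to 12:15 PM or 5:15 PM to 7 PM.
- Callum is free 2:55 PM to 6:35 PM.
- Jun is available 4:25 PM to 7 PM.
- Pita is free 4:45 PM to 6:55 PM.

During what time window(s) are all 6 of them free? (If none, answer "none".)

17:15-18:30

Zubin ∩ Vanya: 12:00-12:15, 16:00-18:30, 18:50-19:00.
Zubin ∩ Vanya ∩ Sven: 12:00-12:15, 17:15-18:30, 18:50-19:00.
Zubin ∩ Vanya ∩ Sven ∩ Callum: 17:15-18:30.
Zubin ∩ Vanya ∩ Sven ∩ Callum ∩ Jun: 17:15-18:30.
Zubin ∩ Vanya ∩ Sven ∩ Callum ∩ Jun ∩ Pita: 17:15-18:30.
So the common availability across everyone is 17:15-18:30.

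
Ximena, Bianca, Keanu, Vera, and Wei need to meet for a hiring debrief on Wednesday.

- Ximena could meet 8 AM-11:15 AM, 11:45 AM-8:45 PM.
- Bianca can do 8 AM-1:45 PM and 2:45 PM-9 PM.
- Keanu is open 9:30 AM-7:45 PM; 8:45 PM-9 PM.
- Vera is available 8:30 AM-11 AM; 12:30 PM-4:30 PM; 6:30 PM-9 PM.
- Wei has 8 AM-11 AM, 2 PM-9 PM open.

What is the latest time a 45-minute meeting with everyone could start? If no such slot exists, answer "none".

19:00

Ximena ∩ Bianca: 08:00-11:15, 11:45-13:45, 14:45-20:45.
Ximena ∩ Bianca ∩ Keanu: 09:30-11:15, 11:45-13:45, 14:45-19:45.
Ximena ∩ Bianca ∩ Keanu ∩ Vera: 09:30-11:00, 12:30-13:45, 14:45-16:30, 18:30-19:45.
Ximena ∩ Bianca ∩ Keanu ∩ Vera ∩ Wei: 09:30-11:00, 14:45-16:30, 18:30-19:45.
The last common window of at least 45 minutes is 18:30-19:45; a 45-minute meeting can start as late as 19:00 and still end by 19:45.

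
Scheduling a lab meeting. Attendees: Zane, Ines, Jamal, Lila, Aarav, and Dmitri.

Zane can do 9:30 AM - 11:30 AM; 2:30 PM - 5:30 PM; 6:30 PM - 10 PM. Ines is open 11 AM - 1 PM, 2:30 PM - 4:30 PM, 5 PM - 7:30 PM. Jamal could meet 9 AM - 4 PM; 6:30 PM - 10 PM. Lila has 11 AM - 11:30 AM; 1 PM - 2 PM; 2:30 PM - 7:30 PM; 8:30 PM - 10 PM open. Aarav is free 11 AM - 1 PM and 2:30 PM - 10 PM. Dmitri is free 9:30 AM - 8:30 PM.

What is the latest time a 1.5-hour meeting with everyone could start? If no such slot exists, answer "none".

Zane ∩ Ines: 11:00-11:30, 14:30-16:30, 17:00-17:30, 18:30-19:30.
Zane ∩ Ines ∩ Jamal: 11:00-11:30, 14:30-16:00, 18:30-19:30.
Zane ∩ Ines ∩ Jamal ∩ Lila: 11:00-11:30, 14:30-16:00, 18:30-19:30.
Zane ∩ Ines ∩ Jamal ∩ Lila ∩ Aarav: 11:00-11:30, 14:30-16:00, 18:30-19:30.
Zane ∩ Ines ∩ Jamal ∩ Lila ∩ Aarav ∩ Dmitri: 11:00-11:30, 14:30-16:00, 18:30-19:30.
Those are the intersection windows.
The last common window of at least 90 minutes is 14:30-16:00; a 90-minute meeting can start as late as 14:30 and still end by 16:00.

14:30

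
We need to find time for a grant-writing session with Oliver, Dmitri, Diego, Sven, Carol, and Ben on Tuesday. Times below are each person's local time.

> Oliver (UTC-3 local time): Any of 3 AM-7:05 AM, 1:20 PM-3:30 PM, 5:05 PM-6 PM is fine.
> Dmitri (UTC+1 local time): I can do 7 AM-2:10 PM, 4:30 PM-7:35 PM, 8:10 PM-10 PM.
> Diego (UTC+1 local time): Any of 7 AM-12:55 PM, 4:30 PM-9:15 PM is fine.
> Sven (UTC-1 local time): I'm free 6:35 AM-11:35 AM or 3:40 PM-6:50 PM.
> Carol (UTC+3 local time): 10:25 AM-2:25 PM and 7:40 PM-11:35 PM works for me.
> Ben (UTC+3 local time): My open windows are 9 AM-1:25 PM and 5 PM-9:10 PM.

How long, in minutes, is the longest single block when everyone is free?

Oliver in UTC: 06:00-10:05, 16:20-18:30, 20:05-21:00 (add 3h to convert from UTC-3).
Dmitri in UTC: 06:00-13:10, 15:30-18:35, 19:10-21:00 (subtract 1h to convert from UTC+1).
Diego in UTC: 06:00-11:55, 15:30-20:15 (subtract 1h to convert from UTC+1).
Sven in UTC: 07:35-12:35, 16:40-19:50 (add 1h to convert from UTC-1).
Carol in UTC: 07:25-11:25, 16:40-20:35 (subtract 3h to convert from UTC+3).
Ben in UTC: 06:00-10:25, 14:00-18:10 (subtract 3h to convert from UTC+3).
Oliver ∩ Dmitri: 06:00-10:05, 16:20-18:30, 20:05-21:00.
Oliver ∩ Dmitri ∩ Diego: 06:00-10:05, 16:20-18:30, 20:05-20:15.
Oliver ∩ Dmitri ∩ Diego ∩ Sven: 07:35-10:05, 16:40-18:30.
Oliver ∩ Dmitri ∩ Diego ∩ Sven ∩ Carol: 07:35-10:05, 16:40-18:30.
Oliver ∩ Dmitri ∩ Diego ∩ Sven ∩ Carol ∩ Ben: 07:35-10:05, 16:40-18:10.
The longest is 07:35-10:05 at 150 minutes.

150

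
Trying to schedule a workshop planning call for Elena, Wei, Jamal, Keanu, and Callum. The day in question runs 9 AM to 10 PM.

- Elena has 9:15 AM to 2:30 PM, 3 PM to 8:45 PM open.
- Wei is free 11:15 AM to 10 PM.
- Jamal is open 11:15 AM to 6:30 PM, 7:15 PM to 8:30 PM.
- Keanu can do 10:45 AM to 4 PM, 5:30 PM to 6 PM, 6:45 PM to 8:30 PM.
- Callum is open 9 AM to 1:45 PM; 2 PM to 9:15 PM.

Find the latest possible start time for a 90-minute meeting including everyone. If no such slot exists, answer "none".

Elena ∩ Wei: 11:15-14:30, 15:00-20:45.
Elena ∩ Wei ∩ Jamal: 11:15-14:30, 15:00-18:30, 19:15-20:30.
Elena ∩ Wei ∩ Jamal ∩ Keanu: 11:15-14:30, 15:00-16:00, 17:30-18:00, 19:15-20:30.
Elena ∩ Wei ∩ Jamal ∩ Keanu ∩ Callum: 11:15-13:45, 14:00-14:30, 15:00-16:00, 17:30-18:00, 19:15-20:30.
The last common window of at least 90 minutes is 11:15-13:45; a 90-minute meeting can start as late as 12:15 and still end by 13:45.

12:15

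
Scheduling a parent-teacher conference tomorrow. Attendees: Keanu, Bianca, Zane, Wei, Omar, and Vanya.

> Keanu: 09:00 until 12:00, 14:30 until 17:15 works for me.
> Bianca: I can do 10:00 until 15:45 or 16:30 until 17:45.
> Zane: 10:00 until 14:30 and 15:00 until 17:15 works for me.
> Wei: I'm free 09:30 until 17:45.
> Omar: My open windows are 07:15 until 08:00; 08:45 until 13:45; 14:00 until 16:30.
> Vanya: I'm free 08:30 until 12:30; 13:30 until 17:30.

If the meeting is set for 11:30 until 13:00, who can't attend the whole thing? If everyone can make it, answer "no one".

Keanu, Vanya

Keanu: not fully free for 11:30-13:00. Bianca: free for 11:30-13:00. Zane: free for 11:30-13:00. Wei: free for 11:30-13:00. Omar: free for 11:30-13:00. Vanya: not fully free for 11:30-13:00.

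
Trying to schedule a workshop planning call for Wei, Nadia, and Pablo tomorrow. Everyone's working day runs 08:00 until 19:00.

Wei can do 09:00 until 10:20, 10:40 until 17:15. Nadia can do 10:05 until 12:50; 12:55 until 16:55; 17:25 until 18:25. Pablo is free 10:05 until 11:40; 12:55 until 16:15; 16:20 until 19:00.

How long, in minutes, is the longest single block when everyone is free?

200

Wei ∩ Nadia: 10:05-10:20, 10:40-12:50, 12:55-16:55.
Wei ∩ Nadia ∩ Pablo: 10:05-10:20, 10:40-11:40, 12:55-16:15, 16:20-16:55.
So the common availability across everyone is 10:05-10:20, 10:40-11:40, 12:55-16:15, 16:20-16:55.
The longest is 12:55-16:15 at 200 minutes.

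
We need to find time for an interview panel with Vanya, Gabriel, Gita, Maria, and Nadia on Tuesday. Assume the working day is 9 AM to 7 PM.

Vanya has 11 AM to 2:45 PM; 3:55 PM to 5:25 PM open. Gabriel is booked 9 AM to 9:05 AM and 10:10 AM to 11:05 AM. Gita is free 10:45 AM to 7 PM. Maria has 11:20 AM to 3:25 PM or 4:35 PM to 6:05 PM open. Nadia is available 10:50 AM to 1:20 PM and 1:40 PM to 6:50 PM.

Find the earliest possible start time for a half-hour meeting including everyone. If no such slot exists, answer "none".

Vanya free: 11:00-14:45, 15:55-17:25.
Gabriel free: 09:05-10:10, 11:05-19:00 (invert busy blocks within the working day).
Gita free: 10:45-19:00.
Maria free: 11:20-15:25, 16:35-18:05.
Nadia free: 10:50-13:20, 13:40-18:50.
Vanya ∩ Gabriel: 11:05-14:45, 15:55-17:25.
Vanya ∩ Gabriel ∩ Gita: 11:05-14:45, 15:55-17:25.
Vanya ∩ Gabriel ∩ Gita ∩ Maria: 11:20-14:45, 16:35-17:25.
Vanya ∩ Gabriel ∩ Gita ∩ Maria ∩ Nadia: 11:20-13:20, 13:40-14:45, 16:35-17:25.
So the common availability across everyone is 11:20-13:20, 13:40-14:45, 16:35-17:25.
The first common window of at least 30 minutes is 11:20-13:20, so the earliest start is 11:20.

11:20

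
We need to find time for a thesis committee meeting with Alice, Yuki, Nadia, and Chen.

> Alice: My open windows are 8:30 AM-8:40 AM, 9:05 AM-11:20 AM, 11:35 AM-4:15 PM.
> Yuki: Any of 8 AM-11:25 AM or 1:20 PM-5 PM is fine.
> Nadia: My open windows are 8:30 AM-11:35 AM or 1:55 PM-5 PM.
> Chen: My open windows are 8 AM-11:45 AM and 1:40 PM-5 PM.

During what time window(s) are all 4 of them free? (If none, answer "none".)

08:30-08:40, 09:05-11:20, 13:55-16:15

Alice ∩ Yuki: 08:30-08:40, 09:05-11:20, 13:20-16:15.
Alice ∩ Yuki ∩ Nadia: 08:30-08:40, 09:05-11:20, 13:55-16:15.
Alice ∩ Yuki ∩ Nadia ∩ Chen: 08:30-08:40, 09:05-11:20, 13:55-16:15.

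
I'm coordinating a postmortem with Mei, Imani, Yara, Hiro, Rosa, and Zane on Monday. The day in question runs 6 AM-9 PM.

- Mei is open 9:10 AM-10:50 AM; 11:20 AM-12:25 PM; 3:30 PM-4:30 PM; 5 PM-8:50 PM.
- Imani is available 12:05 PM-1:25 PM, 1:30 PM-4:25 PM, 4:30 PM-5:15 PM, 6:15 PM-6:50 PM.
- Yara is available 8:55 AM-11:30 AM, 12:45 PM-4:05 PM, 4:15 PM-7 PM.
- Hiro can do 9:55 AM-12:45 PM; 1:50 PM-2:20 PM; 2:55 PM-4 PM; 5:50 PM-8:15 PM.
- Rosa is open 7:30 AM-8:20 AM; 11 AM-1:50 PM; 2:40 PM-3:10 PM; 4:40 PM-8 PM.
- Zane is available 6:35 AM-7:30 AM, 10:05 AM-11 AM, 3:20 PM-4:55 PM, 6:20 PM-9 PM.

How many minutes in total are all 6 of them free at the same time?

Mei ∩ Imani: 12:05-12:25, 15:30-16:25, 17:00-17:15, 18:15-18:50.
Mei ∩ Imani ∩ Yara: 15:30-16:05, 16:15-16:25, 17:00-17:15, 18:15-18:50.
Mei ∩ Imani ∩ Yara ∩ Hiro: 15:30-16:00, 18:15-18:50.
Mei ∩ Imani ∩ Yara ∩ Hiro ∩ Rosa: 18:15-18:50.
Mei ∩ Imani ∩ Yara ∩ Hiro ∩ Rosa ∩ Zane: 18:20-18:50.
Those are the intersection windows.
That's a single block of 30 minutes.

30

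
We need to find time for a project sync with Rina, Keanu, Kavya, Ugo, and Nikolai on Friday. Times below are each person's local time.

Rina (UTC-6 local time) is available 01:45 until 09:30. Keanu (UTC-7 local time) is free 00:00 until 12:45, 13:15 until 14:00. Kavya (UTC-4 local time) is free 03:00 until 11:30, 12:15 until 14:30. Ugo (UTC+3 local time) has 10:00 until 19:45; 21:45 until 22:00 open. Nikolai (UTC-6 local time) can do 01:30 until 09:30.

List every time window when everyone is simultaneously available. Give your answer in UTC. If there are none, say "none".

07:45-15:30

Rina in UTC: 07:45-15:30 (add 6h to convert from UTC-6).
Keanu in UTC: 07:00-19:45, 20:15-21:00 (add 7h to convert from UTC-7).
Kavya in UTC: 07:00-15:30, 16:15-18:30 (add 4h to convert from UTC-4).
Ugo in UTC: 07:00-16:45, 18:45-19:00 (subtract 3h to convert from UTC+3).
Nikolai in UTC: 07:30-15:30 (add 6h to convert from UTC-6).
Rina ∩ Keanu: 07:45-15:30.
Rina ∩ Keanu ∩ Kavya: 07:45-15:30.
Rina ∩ Keanu ∩ Kavya ∩ Ugo: 07:45-15:30.
Rina ∩ Keanu ∩ Kavya ∩ Ugo ∩ Nikolai: 07:45-15:30.
So the common availability across everyone is 07:45-15:30.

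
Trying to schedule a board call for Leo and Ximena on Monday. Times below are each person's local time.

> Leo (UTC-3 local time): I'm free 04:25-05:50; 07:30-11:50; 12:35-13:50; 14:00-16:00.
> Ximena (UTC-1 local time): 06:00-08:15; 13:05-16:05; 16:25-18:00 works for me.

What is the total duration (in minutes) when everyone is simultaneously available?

Leo in UTC: 07:25-08:50, 10:30-14:50, 15:35-16:50, 17:00-19:00 (add 3h to convert from UTC-3).
Ximena in UTC: 07:00-09:15, 14:05-17:05, 17:25-19:00 (add 1h to convert from UTC-1).
Leo ∩ Ximena: 07:25-08:50, 14:05-14:50, 15:35-16:50, 17:00-17:05, 17:25-19:00.
Summing the common windows: 85 + 45 + 75 + 5 + 95 = 305 minutes.

305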